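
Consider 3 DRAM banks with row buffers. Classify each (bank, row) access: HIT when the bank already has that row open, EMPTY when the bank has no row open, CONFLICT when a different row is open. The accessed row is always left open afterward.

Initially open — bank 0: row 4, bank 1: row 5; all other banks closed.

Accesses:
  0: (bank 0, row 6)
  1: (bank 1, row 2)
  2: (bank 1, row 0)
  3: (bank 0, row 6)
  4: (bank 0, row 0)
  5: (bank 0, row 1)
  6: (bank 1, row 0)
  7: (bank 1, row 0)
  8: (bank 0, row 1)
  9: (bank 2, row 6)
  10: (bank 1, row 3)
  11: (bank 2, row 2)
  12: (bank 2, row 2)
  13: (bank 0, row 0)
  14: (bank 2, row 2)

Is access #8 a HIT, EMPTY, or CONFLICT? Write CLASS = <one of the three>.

#0 (0,6) C  (was 4)
#1 (1,2) C  (was 5)
#2 (1,0) C  (was 2)
#3 (0,6) H  (was 6)
#4 (0,0) C  (was 6)
#5 (0,1) C  (was 0)
#6 (1,0) H  (was 0)
#7 (1,0) H  (was 0)
#8 (0,1) H  (was 1)
#9 (2,6) E
#10 (1,3) C  (was 0)
#11 (2,2) C  (was 6)
#12 (2,2) H  (was 2)
#13 (0,0) C  (was 1)
#14 (2,2) H  (was 2)

CLASS = HIT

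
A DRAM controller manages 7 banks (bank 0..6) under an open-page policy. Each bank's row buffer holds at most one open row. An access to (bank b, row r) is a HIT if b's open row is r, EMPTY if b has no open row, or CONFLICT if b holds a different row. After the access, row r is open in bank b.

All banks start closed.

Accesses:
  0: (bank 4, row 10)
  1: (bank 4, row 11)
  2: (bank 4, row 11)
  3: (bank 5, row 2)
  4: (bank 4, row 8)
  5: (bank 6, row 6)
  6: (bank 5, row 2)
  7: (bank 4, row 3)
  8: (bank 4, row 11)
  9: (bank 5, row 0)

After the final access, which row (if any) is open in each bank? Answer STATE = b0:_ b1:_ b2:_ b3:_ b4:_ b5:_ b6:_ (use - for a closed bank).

STATE = b0:- b1:- b2:- b3:- b4:11 b5:0 b6:6

step 0: bank4 None->10 [EMPTY]
step 1: bank4 10->11 [CONFLICT]
step 2: bank4 11->11 [HIT]
step 3: bank5 None->2 [EMPTY]
step 4: bank4 11->8 [CONFLICT]
step 5: bank6 None->6 [EMPTY]
step 6: bank5 2->2 [HIT]
step 7: bank4 8->3 [CONFLICT]
step 8: bank4 3->11 [CONFLICT]
step 9: bank5 2->0 [CONFLICT]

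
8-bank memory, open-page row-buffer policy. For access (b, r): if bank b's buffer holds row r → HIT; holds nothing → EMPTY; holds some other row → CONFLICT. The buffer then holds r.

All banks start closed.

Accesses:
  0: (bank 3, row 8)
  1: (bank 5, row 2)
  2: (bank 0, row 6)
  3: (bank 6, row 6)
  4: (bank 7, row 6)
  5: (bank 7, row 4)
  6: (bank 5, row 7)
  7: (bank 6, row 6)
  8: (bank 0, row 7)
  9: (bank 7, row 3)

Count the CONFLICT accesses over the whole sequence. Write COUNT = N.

#0 (3,8) E
#1 (5,2) E
#2 (0,6) E
#3 (6,6) E
#4 (7,6) E
#5 (7,4) C  (was 6)
#6 (5,7) C  (was 2)
#7 (6,6) H  (was 6)
#8 (0,7) C  (was 6)
#9 (7,3) C  (was 4)

COUNT = 4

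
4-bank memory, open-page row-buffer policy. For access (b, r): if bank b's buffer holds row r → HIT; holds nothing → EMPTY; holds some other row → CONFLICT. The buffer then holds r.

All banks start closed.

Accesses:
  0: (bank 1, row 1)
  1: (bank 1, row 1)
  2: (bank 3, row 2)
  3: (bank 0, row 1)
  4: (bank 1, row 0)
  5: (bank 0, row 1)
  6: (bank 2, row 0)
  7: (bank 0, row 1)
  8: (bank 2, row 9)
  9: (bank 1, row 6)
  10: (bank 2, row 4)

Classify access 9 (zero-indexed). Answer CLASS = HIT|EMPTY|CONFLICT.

#0 (1,1) E
#1 (1,1) H  (was 1)
#2 (3,2) E
#3 (0,1) E
#4 (1,0) C  (was 1)
#5 (0,1) H  (was 1)
#6 (2,0) E
#7 (0,1) H  (was 1)
#8 (2,9) C  (was 0)
#9 (1,6) C  (was 0)
#10 (2,4) C  (was 9)

CLASS = CONFLICT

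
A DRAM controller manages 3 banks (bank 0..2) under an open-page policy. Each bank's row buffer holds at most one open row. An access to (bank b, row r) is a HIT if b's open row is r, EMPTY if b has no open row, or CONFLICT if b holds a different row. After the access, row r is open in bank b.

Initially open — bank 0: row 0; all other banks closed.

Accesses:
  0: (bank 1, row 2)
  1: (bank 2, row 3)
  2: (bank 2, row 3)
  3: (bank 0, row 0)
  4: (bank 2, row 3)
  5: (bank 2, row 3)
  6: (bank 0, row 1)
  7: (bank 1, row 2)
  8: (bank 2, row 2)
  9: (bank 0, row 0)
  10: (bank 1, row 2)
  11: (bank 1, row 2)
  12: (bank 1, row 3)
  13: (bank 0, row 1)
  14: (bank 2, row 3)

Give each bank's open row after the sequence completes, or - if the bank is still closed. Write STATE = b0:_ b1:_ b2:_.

STATE = b0:1 b1:3 b2:3

step 0: bank1 None->2 [EMPTY]
step 1: bank2 None->3 [EMPTY]
step 2: bank2 3->3 [HIT]
step 3: bank0 0->0 [HIT]
step 4: bank2 3->3 [HIT]
step 5: bank2 3->3 [HIT]
step 6: bank0 0->1 [CONFLICT]
step 7: bank1 2->2 [HIT]
step 8: bank2 3->2 [CONFLICT]
step 9: bank0 1->0 [CONFLICT]
step 10: bank1 2->2 [HIT]
step 11: bank1 2->2 [HIT]
step 12: bank1 2->3 [CONFLICT]
step 13: bank0 0->1 [CONFLICT]
step 14: bank2 2->3 [CONFLICT]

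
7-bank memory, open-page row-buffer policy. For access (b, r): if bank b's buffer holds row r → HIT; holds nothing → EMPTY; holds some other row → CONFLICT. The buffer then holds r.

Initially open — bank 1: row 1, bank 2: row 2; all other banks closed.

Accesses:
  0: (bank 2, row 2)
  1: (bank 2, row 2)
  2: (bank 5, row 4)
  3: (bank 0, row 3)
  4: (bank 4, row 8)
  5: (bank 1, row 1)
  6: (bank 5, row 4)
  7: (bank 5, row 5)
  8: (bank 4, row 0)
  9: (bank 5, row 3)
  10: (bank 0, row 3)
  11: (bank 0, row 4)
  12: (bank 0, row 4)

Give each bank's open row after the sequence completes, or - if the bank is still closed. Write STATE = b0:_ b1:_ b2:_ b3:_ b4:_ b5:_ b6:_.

step 0: bank2 2->2 [HIT]
step 1: bank2 2->2 [HIT]
step 2: bank5 None->4 [EMPTY]
step 3: bank0 None->3 [EMPTY]
step 4: bank4 None->8 [EMPTY]
step 5: bank1 1->1 [HIT]
step 6: bank5 4->4 [HIT]
step 7: bank5 4->5 [CONFLICT]
step 8: bank4 8->0 [CONFLICT]
step 9: bank5 5->3 [CONFLICT]
step 10: bank0 3->3 [HIT]
step 11: bank0 3->4 [CONFLICT]
step 12: bank0 4->4 [HIT]

STATE = b0:4 b1:1 b2:2 b3:- b4:0 b5:3 b6:-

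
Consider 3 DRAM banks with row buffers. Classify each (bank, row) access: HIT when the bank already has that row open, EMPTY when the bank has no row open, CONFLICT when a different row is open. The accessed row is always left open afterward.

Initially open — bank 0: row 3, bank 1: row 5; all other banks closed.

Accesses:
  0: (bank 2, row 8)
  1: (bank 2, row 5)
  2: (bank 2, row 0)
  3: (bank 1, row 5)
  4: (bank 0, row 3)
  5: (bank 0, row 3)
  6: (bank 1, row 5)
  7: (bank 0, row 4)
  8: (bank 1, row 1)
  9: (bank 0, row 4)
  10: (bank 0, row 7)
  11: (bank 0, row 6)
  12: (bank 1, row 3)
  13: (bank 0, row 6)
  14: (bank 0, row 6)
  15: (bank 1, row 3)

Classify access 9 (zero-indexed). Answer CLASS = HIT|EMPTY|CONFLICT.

CLASS = HIT

#0 (2,8) E
#1 (2,5) C  (was 8)
#2 (2,0) C  (was 5)
#3 (1,5) H  (was 5)
#4 (0,3) H  (was 3)
#5 (0,3) H  (was 3)
#6 (1,5) H  (was 5)
#7 (0,4) C  (was 3)
#8 (1,1) C  (was 5)
#9 (0,4) H  (was 4)
#10 (0,7) C  (was 4)
#11 (0,6) C  (was 7)
#12 (1,3) C  (was 1)
#13 (0,6) H  (was 6)
#14 (0,6) H  (was 6)
#15 (1,3) H  (was 3)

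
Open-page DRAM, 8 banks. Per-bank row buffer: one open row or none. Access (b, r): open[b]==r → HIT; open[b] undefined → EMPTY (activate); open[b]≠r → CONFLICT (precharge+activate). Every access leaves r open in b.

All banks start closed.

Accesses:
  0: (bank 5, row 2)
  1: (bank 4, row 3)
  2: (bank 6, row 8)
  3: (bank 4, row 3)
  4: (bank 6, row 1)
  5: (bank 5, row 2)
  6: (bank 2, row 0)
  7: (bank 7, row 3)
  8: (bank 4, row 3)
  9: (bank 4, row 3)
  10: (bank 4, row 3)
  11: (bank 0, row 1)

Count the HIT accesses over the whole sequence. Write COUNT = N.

  [0] b5 r2: no row ⇒ E
  [1] b4 r3: no row ⇒ E
  [2] b6 r8: no row ⇒ E
  [3] b4 r3: had r3 ⇒ H
  [4] b6 r1: had r8 ⇒ C
  [5] b5 r2: had r2 ⇒ H
  [6] b2 r0: no row ⇒ E
  [7] b7 r3: no row ⇒ E
  [8] b4 r3: had r3 ⇒ H
  [9] b4 r3: had r3 ⇒ H
  [10] b4 r3: had r3 ⇒ H
  [11] b0 r1: no row ⇒ E

COUNT = 5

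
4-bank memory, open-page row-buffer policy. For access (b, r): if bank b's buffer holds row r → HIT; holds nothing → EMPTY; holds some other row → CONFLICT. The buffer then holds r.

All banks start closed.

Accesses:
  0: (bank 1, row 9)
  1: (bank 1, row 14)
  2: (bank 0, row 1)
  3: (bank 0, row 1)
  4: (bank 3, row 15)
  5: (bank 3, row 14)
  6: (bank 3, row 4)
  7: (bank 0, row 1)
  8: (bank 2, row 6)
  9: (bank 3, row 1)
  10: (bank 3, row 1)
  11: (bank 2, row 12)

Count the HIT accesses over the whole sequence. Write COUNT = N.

COUNT = 3

step 0: bank1 None->9 [EMPTY]
step 1: bank1 9->14 [CONFLICT]
step 2: bank0 None->1 [EMPTY]
step 3: bank0 1->1 [HIT]
step 4: bank3 None->15 [EMPTY]
step 5: bank3 15->14 [CONFLICT]
step 6: bank3 14->4 [CONFLICT]
step 7: bank0 1->1 [HIT]
step 8: bank2 None->6 [EMPTY]
step 9: bank3 4->1 [CONFLICT]
step 10: bank3 1->1 [HIT]
step 11: bank2 6->12 [CONFLICT]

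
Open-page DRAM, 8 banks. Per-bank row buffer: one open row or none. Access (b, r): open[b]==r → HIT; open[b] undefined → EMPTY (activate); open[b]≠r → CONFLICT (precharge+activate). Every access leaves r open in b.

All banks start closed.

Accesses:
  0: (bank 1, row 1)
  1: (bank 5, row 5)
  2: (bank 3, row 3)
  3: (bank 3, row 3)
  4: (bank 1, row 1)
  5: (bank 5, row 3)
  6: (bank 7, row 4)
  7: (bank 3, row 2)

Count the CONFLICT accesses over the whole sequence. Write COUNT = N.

COUNT = 2

  [0] b1 r1: no row ⇒ E
  [1] b5 r5: no row ⇒ E
  [2] b3 r3: no row ⇒ E
  [3] b3 r3: had r3 ⇒ H
  [4] b1 r1: had r1 ⇒ H
  [5] b5 r3: had r5 ⇒ C
  [6] b7 r4: no row ⇒ E
  [7] b3 r2: had r3 ⇒ C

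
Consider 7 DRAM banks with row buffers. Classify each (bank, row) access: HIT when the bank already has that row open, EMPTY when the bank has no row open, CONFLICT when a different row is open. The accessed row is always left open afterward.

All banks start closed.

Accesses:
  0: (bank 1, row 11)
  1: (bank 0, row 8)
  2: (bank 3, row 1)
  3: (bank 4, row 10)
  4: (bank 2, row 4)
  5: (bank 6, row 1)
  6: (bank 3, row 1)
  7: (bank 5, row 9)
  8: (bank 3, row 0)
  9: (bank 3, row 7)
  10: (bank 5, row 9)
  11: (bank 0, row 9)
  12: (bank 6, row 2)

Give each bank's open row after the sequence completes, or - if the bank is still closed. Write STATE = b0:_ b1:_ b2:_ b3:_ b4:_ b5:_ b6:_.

STATE = b0:9 b1:11 b2:4 b3:7 b4:10 b5:9 b6:2

#0 (1,11) E
#1 (0,8) E
#2 (3,1) E
#3 (4,10) E
#4 (2,4) E
#5 (6,1) E
#6 (3,1) H  (was 1)
#7 (5,9) E
#8 (3,0) C  (was 1)
#9 (3,7) C  (was 0)
#10 (5,9) H  (was 9)
#11 (0,9) C  (was 8)
#12 (6,2) C  (was 1)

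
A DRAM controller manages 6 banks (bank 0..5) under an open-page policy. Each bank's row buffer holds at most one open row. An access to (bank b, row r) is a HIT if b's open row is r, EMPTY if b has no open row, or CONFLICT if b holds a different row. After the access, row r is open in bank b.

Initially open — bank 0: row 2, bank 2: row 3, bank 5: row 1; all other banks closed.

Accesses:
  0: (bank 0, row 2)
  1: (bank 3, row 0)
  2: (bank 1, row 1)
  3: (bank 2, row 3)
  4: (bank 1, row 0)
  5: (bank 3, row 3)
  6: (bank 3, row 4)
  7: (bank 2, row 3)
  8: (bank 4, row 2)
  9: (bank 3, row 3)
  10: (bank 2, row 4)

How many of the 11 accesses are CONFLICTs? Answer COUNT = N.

step 0: bank0 2->2 [HIT]
step 1: bank3 None->0 [EMPTY]
step 2: bank1 None->1 [EMPTY]
step 3: bank2 3->3 [HIT]
step 4: bank1 1->0 [CONFLICT]
step 5: bank3 0->3 [CONFLICT]
step 6: bank3 3->4 [CONFLICT]
step 7: bank2 3->3 [HIT]
step 8: bank4 None->2 [EMPTY]
step 9: bank3 4->3 [CONFLICT]
step 10: bank2 3->4 [CONFLICT]

COUNT = 5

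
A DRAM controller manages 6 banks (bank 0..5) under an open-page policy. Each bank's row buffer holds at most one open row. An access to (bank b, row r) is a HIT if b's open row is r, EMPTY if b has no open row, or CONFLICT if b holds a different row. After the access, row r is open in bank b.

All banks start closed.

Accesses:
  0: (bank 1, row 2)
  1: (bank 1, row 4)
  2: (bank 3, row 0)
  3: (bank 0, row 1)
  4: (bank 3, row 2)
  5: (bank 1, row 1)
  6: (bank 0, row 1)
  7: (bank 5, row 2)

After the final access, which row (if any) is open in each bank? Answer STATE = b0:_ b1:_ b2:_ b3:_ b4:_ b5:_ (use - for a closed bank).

STATE = b0:1 b1:1 b2:- b3:2 b4:- b5:2

#0 (1,2) E
#1 (1,4) C  (was 2)
#2 (3,0) E
#3 (0,1) E
#4 (3,2) C  (was 0)
#5 (1,1) C  (was 4)
#6 (0,1) H  (was 1)
#7 (5,2) E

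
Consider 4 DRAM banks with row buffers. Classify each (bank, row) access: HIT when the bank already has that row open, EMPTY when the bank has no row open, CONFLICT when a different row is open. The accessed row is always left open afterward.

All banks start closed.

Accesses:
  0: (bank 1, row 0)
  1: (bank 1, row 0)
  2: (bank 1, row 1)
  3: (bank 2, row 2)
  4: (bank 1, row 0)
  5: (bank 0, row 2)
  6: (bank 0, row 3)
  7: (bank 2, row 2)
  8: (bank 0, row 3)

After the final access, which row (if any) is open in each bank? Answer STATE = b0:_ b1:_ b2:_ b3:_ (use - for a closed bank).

0: bank 1 row 0 — prev None → EMPTY
1: bank 1 row 0 — prev 0 → HIT
2: bank 1 row 1 — prev 0 → CONFLICT
3: bank 2 row 2 — prev None → EMPTY
4: bank 1 row 0 — prev 1 → CONFLICT
5: bank 0 row 2 — prev None → EMPTY
6: bank 0 row 3 — prev 2 → CONFLICT
7: bank 2 row 2 — prev 2 → HIT
8: bank 0 row 3 — prev 3 → HIT

STATE = b0:3 b1:0 b2:2 b3:-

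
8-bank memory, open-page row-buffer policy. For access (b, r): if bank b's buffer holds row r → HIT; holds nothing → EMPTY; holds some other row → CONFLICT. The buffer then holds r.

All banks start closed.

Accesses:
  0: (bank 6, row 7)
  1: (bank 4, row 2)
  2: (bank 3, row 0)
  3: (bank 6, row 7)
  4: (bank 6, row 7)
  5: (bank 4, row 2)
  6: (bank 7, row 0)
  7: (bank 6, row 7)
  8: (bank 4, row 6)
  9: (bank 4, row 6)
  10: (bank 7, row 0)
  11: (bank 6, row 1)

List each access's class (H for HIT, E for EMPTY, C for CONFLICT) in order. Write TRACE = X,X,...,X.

TRACE = E,E,E,H,H,H,E,H,C,H,H,C

0: bank 6 row 7 — prev None → EMPTY
1: bank 4 row 2 — prev None → EMPTY
2: bank 3 row 0 — prev None → EMPTY
3: bank 6 row 7 — prev 7 → HIT
4: bank 6 row 7 — prev 7 → HIT
5: bank 4 row 2 — prev 2 → HIT
6: bank 7 row 0 — prev None → EMPTY
7: bank 6 row 7 — prev 7 → HIT
8: bank 4 row 6 — prev 2 → CONFLICT
9: bank 4 row 6 — prev 6 → HIT
10: bank 7 row 0 — prev 0 → HIT
11: bank 6 row 1 — prev 7 → CONFLICT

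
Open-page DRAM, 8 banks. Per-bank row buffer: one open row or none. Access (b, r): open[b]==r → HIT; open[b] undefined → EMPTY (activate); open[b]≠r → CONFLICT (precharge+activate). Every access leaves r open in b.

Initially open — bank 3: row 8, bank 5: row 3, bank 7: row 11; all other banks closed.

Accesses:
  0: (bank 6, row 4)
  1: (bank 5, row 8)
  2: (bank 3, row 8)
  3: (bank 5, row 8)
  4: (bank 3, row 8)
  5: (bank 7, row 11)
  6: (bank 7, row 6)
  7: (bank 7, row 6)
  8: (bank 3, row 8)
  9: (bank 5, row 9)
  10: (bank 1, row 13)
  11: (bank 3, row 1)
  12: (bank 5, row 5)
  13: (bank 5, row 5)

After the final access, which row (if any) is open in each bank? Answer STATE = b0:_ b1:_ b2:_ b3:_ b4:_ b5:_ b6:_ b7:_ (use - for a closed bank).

#0 (6,4) E
#1 (5,8) C  (was 3)
#2 (3,8) H  (was 8)
#3 (5,8) H  (was 8)
#4 (3,8) H  (was 8)
#5 (7,11) H  (was 11)
#6 (7,6) C  (was 11)
#7 (7,6) H  (was 6)
#8 (3,8) H  (was 8)
#9 (5,9) C  (was 8)
#10 (1,13) E
#11 (3,1) C  (was 8)
#12 (5,5) C  (was 9)
#13 (5,5) H  (was 5)

STATE = b0:- b1:13 b2:- b3:1 b4:- b5:5 b6:4 b7:6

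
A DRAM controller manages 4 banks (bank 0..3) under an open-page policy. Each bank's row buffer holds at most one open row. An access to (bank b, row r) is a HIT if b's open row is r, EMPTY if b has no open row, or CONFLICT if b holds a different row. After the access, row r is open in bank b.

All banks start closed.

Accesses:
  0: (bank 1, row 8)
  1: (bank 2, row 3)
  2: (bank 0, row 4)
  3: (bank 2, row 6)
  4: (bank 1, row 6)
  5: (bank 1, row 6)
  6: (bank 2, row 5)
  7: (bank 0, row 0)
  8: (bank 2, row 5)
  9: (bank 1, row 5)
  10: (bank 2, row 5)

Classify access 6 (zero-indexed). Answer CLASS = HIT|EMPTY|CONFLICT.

CLASS = CONFLICT

  [0] b1 r8: no row ⇒ E
  [1] b2 r3: no row ⇒ E
  [2] b0 r4: no row ⇒ E
  [3] b2 r6: had r3 ⇒ C
  [4] b1 r6: had r8 ⇒ C
  [5] b1 r6: had r6 ⇒ H
  [6] b2 r5: had r6 ⇒ C
  [7] b0 r0: had r4 ⇒ C
  [8] b2 r5: had r5 ⇒ H
  [9] b1 r5: had r6 ⇒ C
  [10] b2 r5: had r5 ⇒ H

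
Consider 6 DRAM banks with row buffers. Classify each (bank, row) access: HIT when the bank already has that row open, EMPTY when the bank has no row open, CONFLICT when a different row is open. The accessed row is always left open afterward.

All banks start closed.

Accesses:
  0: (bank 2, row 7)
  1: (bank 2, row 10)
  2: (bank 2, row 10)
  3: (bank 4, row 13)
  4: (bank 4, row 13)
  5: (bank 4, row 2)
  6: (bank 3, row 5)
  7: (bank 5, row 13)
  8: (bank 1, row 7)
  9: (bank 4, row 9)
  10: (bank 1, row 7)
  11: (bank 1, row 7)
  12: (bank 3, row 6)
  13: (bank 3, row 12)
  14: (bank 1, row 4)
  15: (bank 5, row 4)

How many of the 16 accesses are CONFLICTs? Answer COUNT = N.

COUNT = 7

step 0: bank2 None->7 [EMPTY]
step 1: bank2 7->10 [CONFLICT]
step 2: bank2 10->10 [HIT]
step 3: bank4 None->13 [EMPTY]
step 4: bank4 13->13 [HIT]
step 5: bank4 13->2 [CONFLICT]
step 6: bank3 None->5 [EMPTY]
step 7: bank5 None->13 [EMPTY]
step 8: bank1 None->7 [EMPTY]
step 9: bank4 2->9 [CONFLICT]
step 10: bank1 7->7 [HIT]
step 11: bank1 7->7 [HIT]
step 12: bank3 5->6 [CONFLICT]
step 13: bank3 6->12 [CONFLICT]
step 14: bank1 7->4 [CONFLICT]
step 15: bank5 13->4 [CONFLICT]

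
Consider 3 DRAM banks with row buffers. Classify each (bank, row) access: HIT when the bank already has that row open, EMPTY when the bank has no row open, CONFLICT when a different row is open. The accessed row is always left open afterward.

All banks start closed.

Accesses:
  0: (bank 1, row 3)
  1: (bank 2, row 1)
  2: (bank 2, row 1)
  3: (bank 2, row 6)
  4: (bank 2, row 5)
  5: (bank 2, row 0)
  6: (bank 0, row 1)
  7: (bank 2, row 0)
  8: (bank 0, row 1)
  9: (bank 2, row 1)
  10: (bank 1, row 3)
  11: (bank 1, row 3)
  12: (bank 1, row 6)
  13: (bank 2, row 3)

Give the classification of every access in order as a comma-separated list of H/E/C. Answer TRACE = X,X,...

TRACE = E,E,H,C,C,C,E,H,H,C,H,H,C,C

step 0: bank1 None->3 [EMPTY]
step 1: bank2 None->1 [EMPTY]
step 2: bank2 1->1 [HIT]
step 3: bank2 1->6 [CONFLICT]
step 4: bank2 6->5 [CONFLICT]
step 5: bank2 5->0 [CONFLICT]
step 6: bank0 None->1 [EMPTY]
step 7: bank2 0->0 [HIT]
step 8: bank0 1->1 [HIT]
step 9: bank2 0->1 [CONFLICT]
step 10: bank1 3->3 [HIT]
step 11: bank1 3->3 [HIT]
step 12: bank1 3->6 [CONFLICT]
step 13: bank2 1->3 [CONFLICT]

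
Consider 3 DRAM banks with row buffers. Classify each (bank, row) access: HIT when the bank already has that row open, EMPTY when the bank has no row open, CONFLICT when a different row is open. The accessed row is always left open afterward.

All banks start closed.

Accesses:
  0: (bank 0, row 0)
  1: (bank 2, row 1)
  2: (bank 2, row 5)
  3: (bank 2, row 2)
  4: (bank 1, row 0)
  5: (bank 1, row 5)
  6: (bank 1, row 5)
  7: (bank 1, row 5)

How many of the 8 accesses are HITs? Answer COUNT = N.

COUNT = 2

#0 (0,0) E
#1 (2,1) E
#2 (2,5) C  (was 1)
#3 (2,2) C  (was 5)
#4 (1,0) E
#5 (1,5) C  (was 0)
#6 (1,5) H  (was 5)
#7 (1,5) H  (was 5)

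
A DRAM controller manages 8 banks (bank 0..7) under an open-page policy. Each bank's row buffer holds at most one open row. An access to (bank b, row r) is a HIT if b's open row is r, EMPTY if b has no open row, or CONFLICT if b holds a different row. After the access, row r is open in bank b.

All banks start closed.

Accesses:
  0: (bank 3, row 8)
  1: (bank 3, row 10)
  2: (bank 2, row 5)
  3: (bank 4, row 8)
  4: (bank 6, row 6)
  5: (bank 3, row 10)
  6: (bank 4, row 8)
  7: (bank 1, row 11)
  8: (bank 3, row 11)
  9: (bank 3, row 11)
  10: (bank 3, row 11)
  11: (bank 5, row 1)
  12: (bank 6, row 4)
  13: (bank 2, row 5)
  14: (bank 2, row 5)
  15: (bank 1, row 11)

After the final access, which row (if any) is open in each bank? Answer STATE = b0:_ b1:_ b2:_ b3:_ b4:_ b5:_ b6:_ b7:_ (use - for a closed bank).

STATE = b0:- b1:11 b2:5 b3:11 b4:8 b5:1 b6:4 b7:-

#0 (3,8) E
#1 (3,10) C  (was 8)
#2 (2,5) E
#3 (4,8) E
#4 (6,6) E
#5 (3,10) H  (was 10)
#6 (4,8) H  (was 8)
#7 (1,11) E
#8 (3,11) C  (was 10)
#9 (3,11) H  (was 11)
#10 (3,11) H  (was 11)
#11 (5,1) E
#12 (6,4) C  (was 6)
#13 (2,5) H  (was 5)
#14 (2,5) H  (was 5)
#15 (1,11) H  (was 11)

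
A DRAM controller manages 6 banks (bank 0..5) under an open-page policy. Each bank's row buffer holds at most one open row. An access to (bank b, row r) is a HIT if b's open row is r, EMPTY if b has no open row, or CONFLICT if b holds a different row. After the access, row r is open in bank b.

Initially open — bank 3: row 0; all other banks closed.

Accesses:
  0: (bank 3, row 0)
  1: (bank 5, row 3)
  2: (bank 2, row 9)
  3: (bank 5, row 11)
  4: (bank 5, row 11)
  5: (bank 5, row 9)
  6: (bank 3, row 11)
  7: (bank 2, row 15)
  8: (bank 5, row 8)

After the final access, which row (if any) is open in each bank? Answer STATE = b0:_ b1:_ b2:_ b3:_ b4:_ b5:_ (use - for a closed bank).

  [0] b3 r0: had r0 ⇒ H
  [1] b5 r3: no row ⇒ E
  [2] b2 r9: no row ⇒ E
  [3] b5 r11: had r3 ⇒ C
  [4] b5 r11: had r11 ⇒ H
  [5] b5 r9: had r11 ⇒ C
  [6] b3 r11: had r0 ⇒ C
  [7] b2 r15: had r9 ⇒ C
  [8] b5 r8: had r9 ⇒ C

STATE = b0:- b1:- b2:15 b3:11 b4:- b5:8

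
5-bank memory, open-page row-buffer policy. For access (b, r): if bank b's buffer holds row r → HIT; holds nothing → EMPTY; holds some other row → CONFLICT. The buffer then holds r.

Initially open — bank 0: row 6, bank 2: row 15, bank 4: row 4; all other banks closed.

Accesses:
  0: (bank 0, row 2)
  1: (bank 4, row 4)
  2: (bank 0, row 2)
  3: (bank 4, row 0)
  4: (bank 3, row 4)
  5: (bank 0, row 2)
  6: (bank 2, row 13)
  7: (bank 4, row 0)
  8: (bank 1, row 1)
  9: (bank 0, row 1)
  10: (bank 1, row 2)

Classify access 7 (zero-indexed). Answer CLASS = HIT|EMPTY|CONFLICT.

0: bank 0 row 2 — prev 6 → CONFLICT
1: bank 4 row 4 — prev 4 → HIT
2: bank 0 row 2 — prev 2 → HIT
3: bank 4 row 0 — prev 4 → CONFLICT
4: bank 3 row 4 — prev None → EMPTY
5: bank 0 row 2 — prev 2 → HIT
6: bank 2 row 13 — prev 15 → CONFLICT
7: bank 4 row 0 — prev 0 → HIT
8: bank 1 row 1 — prev None → EMPTY
9: bank 0 row 1 — prev 2 → CONFLICT
10: bank 1 row 2 — prev 1 → CONFLICT

CLASS = HIT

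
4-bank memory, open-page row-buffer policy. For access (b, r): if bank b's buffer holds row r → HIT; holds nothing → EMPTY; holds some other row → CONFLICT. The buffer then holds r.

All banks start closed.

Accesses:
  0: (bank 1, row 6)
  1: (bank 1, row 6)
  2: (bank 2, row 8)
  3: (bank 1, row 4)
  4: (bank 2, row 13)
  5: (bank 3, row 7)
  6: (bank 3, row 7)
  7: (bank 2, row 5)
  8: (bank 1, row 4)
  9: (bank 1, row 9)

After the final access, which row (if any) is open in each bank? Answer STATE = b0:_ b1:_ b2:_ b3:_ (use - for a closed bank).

STATE = b0:- b1:9 b2:5 b3:7

step 0: bank1 None->6 [EMPTY]
step 1: bank1 6->6 [HIT]
step 2: bank2 None->8 [EMPTY]
step 3: bank1 6->4 [CONFLICT]
step 4: bank2 8->13 [CONFLICT]
step 5: bank3 None->7 [EMPTY]
step 6: bank3 7->7 [HIT]
step 7: bank2 13->5 [CONFLICT]
step 8: bank1 4->4 [HIT]
step 9: bank1 4->9 [CONFLICT]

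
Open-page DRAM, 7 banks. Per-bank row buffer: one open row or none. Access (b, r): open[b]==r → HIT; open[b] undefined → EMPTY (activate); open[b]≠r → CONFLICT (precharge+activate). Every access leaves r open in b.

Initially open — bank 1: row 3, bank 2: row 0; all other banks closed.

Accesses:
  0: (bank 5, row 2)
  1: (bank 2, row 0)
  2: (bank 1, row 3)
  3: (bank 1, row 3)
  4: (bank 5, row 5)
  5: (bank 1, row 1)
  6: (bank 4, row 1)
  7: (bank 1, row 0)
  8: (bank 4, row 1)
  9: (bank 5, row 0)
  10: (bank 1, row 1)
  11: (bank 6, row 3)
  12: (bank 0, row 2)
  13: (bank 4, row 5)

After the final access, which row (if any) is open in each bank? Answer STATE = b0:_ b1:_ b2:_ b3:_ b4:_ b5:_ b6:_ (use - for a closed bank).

STATE = b0:2 b1:1 b2:0 b3:- b4:5 b5:0 b6:3

#0 (5,2) E
#1 (2,0) H  (was 0)
#2 (1,3) H  (was 3)
#3 (1,3) H  (was 3)
#4 (5,5) C  (was 2)
#5 (1,1) C  (was 3)
#6 (4,1) E
#7 (1,0) C  (was 1)
#8 (4,1) H  (was 1)
#9 (5,0) C  (was 5)
#10 (1,1) C  (was 0)
#11 (6,3) E
#12 (0,2) E
#13 (4,5) C  (was 1)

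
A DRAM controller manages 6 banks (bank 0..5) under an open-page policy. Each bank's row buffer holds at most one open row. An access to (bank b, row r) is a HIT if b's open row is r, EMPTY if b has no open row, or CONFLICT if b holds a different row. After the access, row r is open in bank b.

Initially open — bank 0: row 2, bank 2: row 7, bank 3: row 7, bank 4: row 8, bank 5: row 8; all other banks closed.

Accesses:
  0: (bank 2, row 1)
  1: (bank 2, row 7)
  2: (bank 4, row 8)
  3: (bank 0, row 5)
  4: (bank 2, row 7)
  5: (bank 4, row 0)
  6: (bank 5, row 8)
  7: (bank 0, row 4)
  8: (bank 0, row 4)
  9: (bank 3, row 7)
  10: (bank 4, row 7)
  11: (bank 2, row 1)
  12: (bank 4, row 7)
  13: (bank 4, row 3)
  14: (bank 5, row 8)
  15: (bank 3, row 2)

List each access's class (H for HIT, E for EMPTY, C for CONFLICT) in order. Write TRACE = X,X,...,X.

#0 (2,1) C  (was 7)
#1 (2,7) C  (was 1)
#2 (4,8) H  (was 8)
#3 (0,5) C  (was 2)
#4 (2,7) H  (was 7)
#5 (4,0) C  (was 8)
#6 (5,8) H  (was 8)
#7 (0,4) C  (was 5)
#8 (0,4) H  (was 4)
#9 (3,7) H  (was 7)
#10 (4,7) C  (was 0)
#11 (2,1) C  (was 7)
#12 (4,7) H  (was 7)
#13 (4,3) C  (was 7)
#14 (5,8) H  (was 8)
#15 (3,2) C  (was 7)

TRACE = C,C,H,C,H,C,H,C,H,H,C,C,H,C,H,C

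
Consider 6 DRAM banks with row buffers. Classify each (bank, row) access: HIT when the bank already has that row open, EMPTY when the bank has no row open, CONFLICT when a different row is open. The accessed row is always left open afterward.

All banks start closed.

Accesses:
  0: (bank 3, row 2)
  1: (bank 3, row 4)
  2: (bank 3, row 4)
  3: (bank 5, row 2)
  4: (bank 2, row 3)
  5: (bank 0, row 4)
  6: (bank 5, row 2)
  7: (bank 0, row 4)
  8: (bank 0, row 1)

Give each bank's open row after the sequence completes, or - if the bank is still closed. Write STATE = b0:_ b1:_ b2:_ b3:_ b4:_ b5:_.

STATE = b0:1 b1:- b2:3 b3:4 b4:- b5:2

0: bank 3 row 2 — prev None → EMPTY
1: bank 3 row 4 — prev 2 → CONFLICT
2: bank 3 row 4 — prev 4 → HIT
3: bank 5 row 2 — prev None → EMPTY
4: bank 2 row 3 — prev None → EMPTY
5: bank 0 row 4 — prev None → EMPTY
6: bank 5 row 2 — prev 2 → HIT
7: bank 0 row 4 — prev 4 → HIT
8: bank 0 row 1 — prev 4 → CONFLICT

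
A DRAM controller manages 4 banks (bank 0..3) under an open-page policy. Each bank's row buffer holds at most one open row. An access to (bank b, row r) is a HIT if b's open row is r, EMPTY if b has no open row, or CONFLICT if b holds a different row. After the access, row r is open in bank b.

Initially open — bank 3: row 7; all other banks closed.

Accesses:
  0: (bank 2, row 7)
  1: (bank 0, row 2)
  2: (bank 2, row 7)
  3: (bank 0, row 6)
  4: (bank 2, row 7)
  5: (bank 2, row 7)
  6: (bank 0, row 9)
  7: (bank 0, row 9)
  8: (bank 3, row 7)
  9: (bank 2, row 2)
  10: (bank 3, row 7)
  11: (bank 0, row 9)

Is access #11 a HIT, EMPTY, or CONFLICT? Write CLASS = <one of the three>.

#0 (2,7) E
#1 (0,2) E
#2 (2,7) H  (was 7)
#3 (0,6) C  (was 2)
#4 (2,7) H  (was 7)
#5 (2,7) H  (was 7)
#6 (0,9) C  (was 6)
#7 (0,9) H  (was 9)
#8 (3,7) H  (was 7)
#9 (2,2) C  (was 7)
#10 (3,7) H  (was 7)
#11 (0,9) H  (was 9)

CLASS = HIT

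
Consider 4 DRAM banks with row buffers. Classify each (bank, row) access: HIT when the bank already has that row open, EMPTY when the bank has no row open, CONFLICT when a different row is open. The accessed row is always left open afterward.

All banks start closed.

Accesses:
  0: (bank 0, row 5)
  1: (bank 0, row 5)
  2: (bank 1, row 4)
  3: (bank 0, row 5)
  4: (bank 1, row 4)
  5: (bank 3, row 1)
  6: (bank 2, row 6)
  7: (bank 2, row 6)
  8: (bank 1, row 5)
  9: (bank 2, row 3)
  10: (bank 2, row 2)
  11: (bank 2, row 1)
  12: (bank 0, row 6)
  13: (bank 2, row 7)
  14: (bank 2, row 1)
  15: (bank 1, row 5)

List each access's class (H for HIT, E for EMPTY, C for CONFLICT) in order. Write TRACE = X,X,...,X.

#0 (0,5) E
#1 (0,5) H  (was 5)
#2 (1,4) E
#3 (0,5) H  (was 5)
#4 (1,4) H  (was 4)
#5 (3,1) E
#6 (2,6) E
#7 (2,6) H  (was 6)
#8 (1,5) C  (was 4)
#9 (2,3) C  (was 6)
#10 (2,2) C  (was 3)
#11 (2,1) C  (was 2)
#12 (0,6) C  (was 5)
#13 (2,7) C  (was 1)
#14 (2,1) C  (was 7)
#15 (1,5) H  (was 5)

TRACE = E,H,E,H,H,E,E,H,C,C,C,C,C,C,C,H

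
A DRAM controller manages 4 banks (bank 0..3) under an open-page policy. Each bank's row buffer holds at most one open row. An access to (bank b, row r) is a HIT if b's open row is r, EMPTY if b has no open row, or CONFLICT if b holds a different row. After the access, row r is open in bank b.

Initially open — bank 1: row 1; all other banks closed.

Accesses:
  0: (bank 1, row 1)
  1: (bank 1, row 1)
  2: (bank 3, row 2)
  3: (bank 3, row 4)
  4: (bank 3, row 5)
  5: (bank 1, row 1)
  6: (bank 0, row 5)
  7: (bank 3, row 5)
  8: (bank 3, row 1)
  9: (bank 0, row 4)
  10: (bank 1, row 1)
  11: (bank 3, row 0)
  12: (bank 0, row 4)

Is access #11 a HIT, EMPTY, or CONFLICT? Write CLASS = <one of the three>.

step 0: bank1 1->1 [HIT]
step 1: bank1 1->1 [HIT]
step 2: bank3 None->2 [EMPTY]
step 3: bank3 2->4 [CONFLICT]
step 4: bank3 4->5 [CONFLICT]
step 5: bank1 1->1 [HIT]
step 6: bank0 None->5 [EMPTY]
step 7: bank3 5->5 [HIT]
step 8: bank3 5->1 [CONFLICT]
step 9: bank0 5->4 [CONFLICT]
step 10: bank1 1->1 [HIT]
step 11: bank3 1->0 [CONFLICT]
step 12: bank0 4->4 [HIT]

CLASS = CONFLICT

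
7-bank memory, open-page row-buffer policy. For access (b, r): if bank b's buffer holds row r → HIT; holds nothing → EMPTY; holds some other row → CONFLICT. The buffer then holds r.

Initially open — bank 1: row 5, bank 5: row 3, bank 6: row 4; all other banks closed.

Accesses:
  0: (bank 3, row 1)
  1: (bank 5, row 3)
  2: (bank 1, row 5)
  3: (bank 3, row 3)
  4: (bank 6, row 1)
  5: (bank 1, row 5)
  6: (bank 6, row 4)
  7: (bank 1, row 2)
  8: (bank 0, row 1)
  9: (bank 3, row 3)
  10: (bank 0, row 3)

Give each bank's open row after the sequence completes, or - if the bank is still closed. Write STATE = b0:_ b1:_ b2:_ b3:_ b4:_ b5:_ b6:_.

STATE = b0:3 b1:2 b2:- b3:3 b4:- b5:3 b6:4

  [0] b3 r1: no row ⇒ E
  [1] b5 r3: had r3 ⇒ H
  [2] b1 r5: had r5 ⇒ H
  [3] b3 r3: had r1 ⇒ C
  [4] b6 r1: had r4 ⇒ C
  [5] b1 r5: had r5 ⇒ H
  [6] b6 r4: had r1 ⇒ C
  [7] b1 r2: had r5 ⇒ C
  [8] b0 r1: no row ⇒ E
  [9] b3 r3: had r3 ⇒ H
  [10] b0 r3: had r1 ⇒ C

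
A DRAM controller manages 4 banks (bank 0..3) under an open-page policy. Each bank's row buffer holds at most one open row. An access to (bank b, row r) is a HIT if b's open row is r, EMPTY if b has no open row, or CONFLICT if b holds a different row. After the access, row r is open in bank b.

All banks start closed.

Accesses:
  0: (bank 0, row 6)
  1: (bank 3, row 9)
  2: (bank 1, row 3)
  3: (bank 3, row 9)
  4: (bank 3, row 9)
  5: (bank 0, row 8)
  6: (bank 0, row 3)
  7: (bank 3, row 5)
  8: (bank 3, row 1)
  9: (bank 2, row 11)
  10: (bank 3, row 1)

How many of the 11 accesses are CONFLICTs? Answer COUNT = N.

0: bank 0 row 6 — prev None → EMPTY
1: bank 3 row 9 — prev None → EMPTY
2: bank 1 row 3 — prev None → EMPTY
3: bank 3 row 9 — prev 9 → HIT
4: bank 3 row 9 — prev 9 → HIT
5: bank 0 row 8 — prev 6 → CONFLICT
6: bank 0 row 3 — prev 8 → CONFLICT
7: bank 3 row 5 — prev 9 → CONFLICT
8: bank 3 row 1 — prev 5 → CONFLICT
9: bank 2 row 11 — prev None → EMPTY
10: bank 3 row 1 — prev 1 → HIT

COUNT = 4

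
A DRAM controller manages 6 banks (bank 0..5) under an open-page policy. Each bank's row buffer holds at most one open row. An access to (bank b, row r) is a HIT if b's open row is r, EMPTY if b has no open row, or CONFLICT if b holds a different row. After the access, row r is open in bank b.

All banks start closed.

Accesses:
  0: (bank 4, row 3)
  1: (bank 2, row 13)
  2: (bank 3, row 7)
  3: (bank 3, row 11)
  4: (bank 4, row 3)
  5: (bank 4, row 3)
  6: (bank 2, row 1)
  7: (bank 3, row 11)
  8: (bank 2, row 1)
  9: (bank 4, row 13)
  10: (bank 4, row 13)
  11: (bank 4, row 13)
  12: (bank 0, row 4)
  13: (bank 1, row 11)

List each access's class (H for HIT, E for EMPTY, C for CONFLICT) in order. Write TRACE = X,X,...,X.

step 0: bank4 None->3 [EMPTY]
step 1: bank2 None->13 [EMPTY]
step 2: bank3 None->7 [EMPTY]
step 3: bank3 7->11 [CONFLICT]
step 4: bank4 3->3 [HIT]
step 5: bank4 3->3 [HIT]
step 6: bank2 13->1 [CONFLICT]
step 7: bank3 11->11 [HIT]
step 8: bank2 1->1 [HIT]
step 9: bank4 3->13 [CONFLICT]
step 10: bank4 13->13 [HIT]
step 11: bank4 13->13 [HIT]
step 12: bank0 None->4 [EMPTY]
step 13: bank1 None->11 [EMPTY]

TRACE = E,E,E,C,H,H,C,H,H,C,H,H,E,E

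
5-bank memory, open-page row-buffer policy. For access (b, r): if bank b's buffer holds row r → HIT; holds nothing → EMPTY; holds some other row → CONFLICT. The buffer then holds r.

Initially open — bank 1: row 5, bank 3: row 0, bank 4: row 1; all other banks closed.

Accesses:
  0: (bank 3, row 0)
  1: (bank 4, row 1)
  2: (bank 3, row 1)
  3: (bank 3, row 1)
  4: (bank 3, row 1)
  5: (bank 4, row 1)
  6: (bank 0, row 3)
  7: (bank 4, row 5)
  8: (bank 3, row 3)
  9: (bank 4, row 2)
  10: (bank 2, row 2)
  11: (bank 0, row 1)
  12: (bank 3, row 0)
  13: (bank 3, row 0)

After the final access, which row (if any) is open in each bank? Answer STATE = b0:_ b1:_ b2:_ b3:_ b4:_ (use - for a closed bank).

STATE = b0:1 b1:5 b2:2 b3:0 b4:2

0: bank 3 row 0 — prev 0 → HIT
1: bank 4 row 1 — prev 1 → HIT
2: bank 3 row 1 — prev 0 → CONFLICT
3: bank 3 row 1 — prev 1 → HIT
4: bank 3 row 1 — prev 1 → HIT
5: bank 4 row 1 — prev 1 → HIT
6: bank 0 row 3 — prev None → EMPTY
7: bank 4 row 5 — prev 1 → CONFLICT
8: bank 3 row 3 — prev 1 → CONFLICT
9: bank 4 row 2 — prev 5 → CONFLICT
10: bank 2 row 2 — prev None → EMPTY
11: bank 0 row 1 — prev 3 → CONFLICT
12: bank 3 row 0 — prev 3 → CONFLICT
13: bank 3 row 0 — prev 0 → HIT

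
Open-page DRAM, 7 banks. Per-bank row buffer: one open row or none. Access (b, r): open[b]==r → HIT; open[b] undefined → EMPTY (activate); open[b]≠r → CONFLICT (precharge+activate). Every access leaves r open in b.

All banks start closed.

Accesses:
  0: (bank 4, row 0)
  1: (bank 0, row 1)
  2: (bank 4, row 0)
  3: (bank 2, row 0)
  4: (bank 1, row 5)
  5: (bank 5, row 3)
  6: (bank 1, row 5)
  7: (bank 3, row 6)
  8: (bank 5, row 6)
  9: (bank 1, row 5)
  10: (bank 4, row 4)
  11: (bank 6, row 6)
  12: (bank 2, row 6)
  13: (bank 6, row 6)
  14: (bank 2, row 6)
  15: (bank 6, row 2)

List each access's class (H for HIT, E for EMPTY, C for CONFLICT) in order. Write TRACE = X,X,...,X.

TRACE = E,E,H,E,E,E,H,E,C,H,C,E,C,H,H,C

  [0] b4 r0: no row ⇒ E
  [1] b0 r1: no row ⇒ E
  [2] b4 r0: had r0 ⇒ H
  [3] b2 r0: no row ⇒ E
  [4] b1 r5: no row ⇒ E
  [5] b5 r3: no row ⇒ E
  [6] b1 r5: had r5 ⇒ H
  [7] b3 r6: no row ⇒ E
  [8] b5 r6: had r3 ⇒ C
  [9] b1 r5: had r5 ⇒ H
  [10] b4 r4: had r0 ⇒ C
  [11] b6 r6: no row ⇒ E
  [12] b2 r6: had r0 ⇒ C
  [13] b6 r6: had r6 ⇒ H
  [14] b2 r6: had r6 ⇒ H
  [15] b6 r2: had r6 ⇒ C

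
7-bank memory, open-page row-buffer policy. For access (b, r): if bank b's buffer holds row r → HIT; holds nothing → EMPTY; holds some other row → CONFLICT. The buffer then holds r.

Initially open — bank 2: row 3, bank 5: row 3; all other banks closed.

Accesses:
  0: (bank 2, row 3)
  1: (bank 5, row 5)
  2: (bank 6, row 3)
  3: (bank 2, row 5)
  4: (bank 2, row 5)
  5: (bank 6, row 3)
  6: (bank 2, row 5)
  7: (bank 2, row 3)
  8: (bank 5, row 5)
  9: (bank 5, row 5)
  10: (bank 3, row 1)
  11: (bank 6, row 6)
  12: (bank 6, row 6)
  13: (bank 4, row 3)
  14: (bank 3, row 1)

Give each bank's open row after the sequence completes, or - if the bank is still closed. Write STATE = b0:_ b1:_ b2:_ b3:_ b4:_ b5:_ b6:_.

STATE = b0:- b1:- b2:3 b3:1 b4:3 b5:5 b6:6

step 0: bank2 3->3 [HIT]
step 1: bank5 3->5 [CONFLICT]
step 2: bank6 None->3 [EMPTY]
step 3: bank2 3->5 [CONFLICT]
step 4: bank2 5->5 [HIT]
step 5: bank6 3->3 [HIT]
step 6: bank2 5->5 [HIT]
step 7: bank2 5->3 [CONFLICT]
step 8: bank5 5->5 [HIT]
step 9: bank5 5->5 [HIT]
step 10: bank3 None->1 [EMPTY]
step 11: bank6 3->6 [CONFLICT]
step 12: bank6 6->6 [HIT]
step 13: bank4 None->3 [EMPTY]
step 14: bank3 1->1 [HIT]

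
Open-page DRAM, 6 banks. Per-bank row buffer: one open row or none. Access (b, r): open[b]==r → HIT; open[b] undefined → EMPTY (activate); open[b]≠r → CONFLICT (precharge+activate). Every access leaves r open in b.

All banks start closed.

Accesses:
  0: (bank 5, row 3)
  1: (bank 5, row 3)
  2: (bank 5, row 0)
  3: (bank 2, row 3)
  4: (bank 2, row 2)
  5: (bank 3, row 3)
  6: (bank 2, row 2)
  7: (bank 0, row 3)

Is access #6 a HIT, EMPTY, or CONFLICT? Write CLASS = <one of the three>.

CLASS = HIT

0: bank 5 row 3 — prev None → EMPTY
1: bank 5 row 3 — prev 3 → HIT
2: bank 5 row 0 — prev 3 → CONFLICT
3: bank 2 row 3 — prev None → EMPTY
4: bank 2 row 2 — prev 3 → CONFLICT
5: bank 3 row 3 — prev None → EMPTY
6: bank 2 row 2 — prev 2 → HIT
7: bank 0 row 3 — prev None → EMPTY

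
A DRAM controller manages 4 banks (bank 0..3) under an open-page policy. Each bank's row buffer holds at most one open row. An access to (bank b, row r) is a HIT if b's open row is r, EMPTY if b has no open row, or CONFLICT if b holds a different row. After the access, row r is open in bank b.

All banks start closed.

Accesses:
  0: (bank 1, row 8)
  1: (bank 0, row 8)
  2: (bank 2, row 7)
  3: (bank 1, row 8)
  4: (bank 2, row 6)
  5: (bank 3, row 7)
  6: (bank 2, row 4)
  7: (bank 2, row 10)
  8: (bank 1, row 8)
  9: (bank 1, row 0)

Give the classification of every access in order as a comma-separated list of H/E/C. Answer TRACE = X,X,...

TRACE = E,E,E,H,C,E,C,C,H,C

step 0: bank1 None->8 [EMPTY]
step 1: bank0 None->8 [EMPTY]
step 2: bank2 None->7 [EMPTY]
step 3: bank1 8->8 [HIT]
step 4: bank2 7->6 [CONFLICT]
step 5: bank3 None->7 [EMPTY]
step 6: bank2 6->4 [CONFLICT]
step 7: bank2 4->10 [CONFLICT]
step 8: bank1 8->8 [HIT]
step 9: bank1 8->0 [CONFLICT]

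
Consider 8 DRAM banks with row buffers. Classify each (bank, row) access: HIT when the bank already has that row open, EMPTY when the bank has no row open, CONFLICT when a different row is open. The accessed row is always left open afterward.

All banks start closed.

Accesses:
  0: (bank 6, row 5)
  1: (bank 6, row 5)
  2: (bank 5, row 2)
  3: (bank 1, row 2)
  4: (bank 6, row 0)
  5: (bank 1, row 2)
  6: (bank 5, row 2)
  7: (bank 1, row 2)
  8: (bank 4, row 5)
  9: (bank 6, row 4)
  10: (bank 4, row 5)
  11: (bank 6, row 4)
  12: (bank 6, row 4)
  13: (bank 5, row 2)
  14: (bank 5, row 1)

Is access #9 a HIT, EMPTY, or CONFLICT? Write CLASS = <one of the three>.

#0 (6,5) E
#1 (6,5) H  (was 5)
#2 (5,2) E
#3 (1,2) E
#4 (6,0) C  (was 5)
#5 (1,2) H  (was 2)
#6 (5,2) H  (was 2)
#7 (1,2) H  (was 2)
#8 (4,5) E
#9 (6,4) C  (was 0)
#10 (4,5) H  (was 5)
#11 (6,4) H  (was 4)
#12 (6,4) H  (was 4)
#13 (5,2) H  (was 2)
#14 (5,1) C  (was 2)

CLASS = CONFLICT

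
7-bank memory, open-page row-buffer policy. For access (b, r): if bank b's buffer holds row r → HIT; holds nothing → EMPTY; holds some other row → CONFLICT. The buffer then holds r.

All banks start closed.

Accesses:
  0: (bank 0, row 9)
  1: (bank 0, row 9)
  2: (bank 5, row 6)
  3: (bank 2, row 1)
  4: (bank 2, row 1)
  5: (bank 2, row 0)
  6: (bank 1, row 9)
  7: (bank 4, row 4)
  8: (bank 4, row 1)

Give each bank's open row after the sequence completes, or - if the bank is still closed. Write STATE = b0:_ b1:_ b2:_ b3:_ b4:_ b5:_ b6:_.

STATE = b0:9 b1:9 b2:0 b3:- b4:1 b5:6 b6:-

  [0] b0 r9: no row ⇒ E
  [1] b0 r9: had r9 ⇒ H
  [2] b5 r6: no row ⇒ E
  [3] b2 r1: no row ⇒ E
  [4] b2 r1: had r1 ⇒ H
  [5] b2 r0: had r1 ⇒ C
  [6] b1 r9: no row ⇒ E
  [7] b4 r4: no row ⇒ E
  [8] b4 r1: had r4 ⇒ C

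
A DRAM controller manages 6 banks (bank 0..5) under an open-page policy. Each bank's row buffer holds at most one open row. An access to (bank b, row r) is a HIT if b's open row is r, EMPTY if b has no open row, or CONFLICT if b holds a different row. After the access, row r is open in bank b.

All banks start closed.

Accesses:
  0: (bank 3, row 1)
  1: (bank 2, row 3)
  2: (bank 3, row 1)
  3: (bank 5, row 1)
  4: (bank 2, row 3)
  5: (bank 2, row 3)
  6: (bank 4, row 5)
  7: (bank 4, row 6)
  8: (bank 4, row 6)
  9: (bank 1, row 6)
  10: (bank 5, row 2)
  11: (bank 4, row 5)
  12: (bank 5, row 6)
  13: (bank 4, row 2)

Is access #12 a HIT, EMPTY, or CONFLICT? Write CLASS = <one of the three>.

step 0: bank3 None->1 [EMPTY]
step 1: bank2 None->3 [EMPTY]
step 2: bank3 1->1 [HIT]
step 3: bank5 None->1 [EMPTY]
step 4: bank2 3->3 [HIT]
step 5: bank2 3->3 [HIT]
step 6: bank4 None->5 [EMPTY]
step 7: bank4 5->6 [CONFLICT]
step 8: bank4 6->6 [HIT]
step 9: bank1 None->6 [EMPTY]
step 10: bank5 1->2 [CONFLICT]
step 11: bank4 6->5 [CONFLICT]
step 12: bank5 2->6 [CONFLICT]
step 13: bank4 5->2 [CONFLICT]

CLASS = CONFLICT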